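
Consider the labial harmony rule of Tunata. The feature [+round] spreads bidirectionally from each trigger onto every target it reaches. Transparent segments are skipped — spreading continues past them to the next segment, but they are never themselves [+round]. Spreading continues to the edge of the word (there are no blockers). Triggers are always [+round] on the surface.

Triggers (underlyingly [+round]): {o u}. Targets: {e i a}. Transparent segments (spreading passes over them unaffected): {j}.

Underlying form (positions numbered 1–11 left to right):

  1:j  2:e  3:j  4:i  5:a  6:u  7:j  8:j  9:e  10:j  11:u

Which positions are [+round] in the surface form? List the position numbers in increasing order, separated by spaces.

2 4 5 6 9 11

From /u/ at 6 rightward: 7 /j/ transparent; 8 /j/ transparent; 9 /e/ → [+round]; 10 /j/ transparent; 11 /u/ is itself a trigger — this domain ends here.
From /u/ at 6 leftward: 5 /a/ → [+round]; 4 /i/ → [+round]; 3 /j/ transparent; 2 /e/ → [+round]; 1 /j/ transparent; word edge.
From /u/ at 11 rightward: word edge.
From /u/ at 11 leftward: 10 /j/ transparent; 9 /e/ → [+round]; 8 /j/ transparent; 7 /j/ transparent; 6 /u/ is itself a trigger — this domain ends here.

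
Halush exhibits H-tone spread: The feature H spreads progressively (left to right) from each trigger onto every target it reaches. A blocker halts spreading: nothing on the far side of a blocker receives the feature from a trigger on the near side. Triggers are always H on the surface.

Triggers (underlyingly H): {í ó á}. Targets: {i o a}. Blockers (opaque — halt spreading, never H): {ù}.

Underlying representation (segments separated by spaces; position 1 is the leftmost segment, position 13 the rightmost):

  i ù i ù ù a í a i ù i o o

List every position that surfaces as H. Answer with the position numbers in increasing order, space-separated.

7 8 9

From /í/ at 7 rightward: 8 /a/ → H; 9 /i/ → H; 10 /ù/ blocks.
Targets with no active source: positions 1 3 6 11 12 13 stay [-high tone].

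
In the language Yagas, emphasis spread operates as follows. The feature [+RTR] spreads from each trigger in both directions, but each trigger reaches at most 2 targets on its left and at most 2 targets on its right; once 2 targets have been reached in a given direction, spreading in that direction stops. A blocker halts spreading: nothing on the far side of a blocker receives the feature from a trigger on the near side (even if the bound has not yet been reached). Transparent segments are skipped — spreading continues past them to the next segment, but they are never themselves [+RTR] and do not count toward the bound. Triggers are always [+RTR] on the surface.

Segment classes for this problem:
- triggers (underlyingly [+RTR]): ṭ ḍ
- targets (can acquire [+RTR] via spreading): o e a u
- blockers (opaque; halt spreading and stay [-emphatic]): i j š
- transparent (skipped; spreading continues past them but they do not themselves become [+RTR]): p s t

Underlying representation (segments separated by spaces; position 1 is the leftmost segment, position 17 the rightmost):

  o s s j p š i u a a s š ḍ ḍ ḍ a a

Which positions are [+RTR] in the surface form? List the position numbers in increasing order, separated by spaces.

From /ḍ/ at 13 rightward: 14 /ḍ/ is itself a trigger — this domain ends here.
From /ḍ/ at 13 leftward: 12 /š/ blocks.
From /ḍ/ at 14 rightward: 15 /ḍ/ is itself a trigger — this domain ends here.
From /ḍ/ at 14 leftward: 13 /ḍ/ is itself a trigger — this domain ends here.
From /ḍ/ at 15 rightward: 16 /a/ → [+RTR]; 17 /a/ → [+RTR]; bound reached.
From /ḍ/ at 15 leftward: 14 /ḍ/ is itself a trigger — this domain ends here.
Targets with no active source: positions 1 8 9 10 stay [-emphatic].

13 14 15 16 17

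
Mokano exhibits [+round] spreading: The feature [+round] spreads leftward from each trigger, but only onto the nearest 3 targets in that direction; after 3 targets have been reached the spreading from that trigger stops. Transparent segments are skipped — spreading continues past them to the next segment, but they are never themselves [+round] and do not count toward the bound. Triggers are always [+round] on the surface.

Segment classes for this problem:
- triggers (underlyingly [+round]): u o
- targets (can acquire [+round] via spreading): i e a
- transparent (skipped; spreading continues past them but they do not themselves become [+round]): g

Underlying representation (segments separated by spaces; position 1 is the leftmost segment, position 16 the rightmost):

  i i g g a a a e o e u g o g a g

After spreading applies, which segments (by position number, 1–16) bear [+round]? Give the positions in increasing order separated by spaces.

From /o/ at 9 leftward: 8 /e/ → [+round]; 7 /a/ → [+round]; 6 /a/ → [+round]; bound reached.
From /u/ at 11 leftward: 10 /e/ → [+round]; 9 /o/ is itself a trigger — this domain ends here.
From /o/ at 13 leftward: 12 /g/ transparent; 11 /u/ is itself a trigger — this domain ends here.
Targets with no active source: positions 1 2 5 15 stay [-round].

6 7 8 9 10 11 13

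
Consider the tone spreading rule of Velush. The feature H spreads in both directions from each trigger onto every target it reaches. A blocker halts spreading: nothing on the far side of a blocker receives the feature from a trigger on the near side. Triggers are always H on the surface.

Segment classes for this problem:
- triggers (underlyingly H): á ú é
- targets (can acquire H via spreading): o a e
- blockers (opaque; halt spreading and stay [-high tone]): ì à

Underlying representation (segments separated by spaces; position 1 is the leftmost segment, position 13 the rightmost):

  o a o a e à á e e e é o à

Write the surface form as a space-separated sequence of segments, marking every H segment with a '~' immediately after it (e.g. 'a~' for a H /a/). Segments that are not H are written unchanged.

From /á/ at 7 rightward: 8 /e/ → H; 9 /e/ → H; 10 /e/ → H; 11 /é/ is itself a trigger — this domain ends here.
From /á/ at 7 leftward: 6 /à/ blocks.
From /é/ at 11 rightward: 12 /o/ → H; 13 /à/ blocks.
From /é/ at 11 leftward: 10 /e/ → H; 9 /e/ → H; 8 /e/ → H; 7 /á/ is itself a trigger — this domain ends here.
Targets with no active source: positions 1 2 3 4 5 stay [-high tone].
H positions on the surface: 7 8 9 10 11 12.

o a o a e à á~ e~ e~ e~ é~ o~ à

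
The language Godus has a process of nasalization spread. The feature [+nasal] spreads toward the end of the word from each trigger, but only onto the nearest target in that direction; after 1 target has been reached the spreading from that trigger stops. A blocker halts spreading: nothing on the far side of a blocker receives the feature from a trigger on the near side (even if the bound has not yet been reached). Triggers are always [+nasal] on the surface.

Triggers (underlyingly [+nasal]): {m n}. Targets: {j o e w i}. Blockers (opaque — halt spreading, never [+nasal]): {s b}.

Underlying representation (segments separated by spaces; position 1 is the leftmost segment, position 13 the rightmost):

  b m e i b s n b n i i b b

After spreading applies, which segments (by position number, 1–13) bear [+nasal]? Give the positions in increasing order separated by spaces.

From /m/ at 2 rightward: 3 /e/ → [+nasal]; bound reached.
From /n/ at 7 rightward: 8 /b/ blocks.
From /n/ at 9 rightward: 10 /i/ → [+nasal]; bound reached.
Targets with no active source: positions 4 11 stay [-nasal].

2 3 7 9 10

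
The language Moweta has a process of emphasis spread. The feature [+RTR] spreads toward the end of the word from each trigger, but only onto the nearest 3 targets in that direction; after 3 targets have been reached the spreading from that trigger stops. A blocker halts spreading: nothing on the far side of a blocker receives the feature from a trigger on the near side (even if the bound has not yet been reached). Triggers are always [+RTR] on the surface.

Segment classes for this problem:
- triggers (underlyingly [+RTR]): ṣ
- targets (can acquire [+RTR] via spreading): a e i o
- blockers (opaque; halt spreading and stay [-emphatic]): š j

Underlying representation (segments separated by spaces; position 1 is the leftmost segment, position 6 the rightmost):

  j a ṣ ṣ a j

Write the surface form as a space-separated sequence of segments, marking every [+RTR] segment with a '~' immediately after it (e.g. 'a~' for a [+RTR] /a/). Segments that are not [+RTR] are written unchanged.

j a ṣ~ ṣ~ a~ j

From /ṣ/ at 3 rightward: 4 /ṣ/ is itself a trigger — this domain ends here.
From /ṣ/ at 4 rightward: 5 /a/ → [+RTR]; 6 /j/ blocks.
Target with no active source: position 2 stays [-emphatic].
[+RTR] positions on the surface: 3 4 5.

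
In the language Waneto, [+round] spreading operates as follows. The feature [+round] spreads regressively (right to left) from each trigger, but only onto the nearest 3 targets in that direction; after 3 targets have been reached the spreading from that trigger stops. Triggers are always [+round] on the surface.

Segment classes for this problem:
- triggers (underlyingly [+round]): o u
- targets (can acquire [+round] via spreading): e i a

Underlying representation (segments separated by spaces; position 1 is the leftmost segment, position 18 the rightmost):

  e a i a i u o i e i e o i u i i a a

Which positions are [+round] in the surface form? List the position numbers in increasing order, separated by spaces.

3 4 5 6 7 9 10 11 12 13 14

From /u/ at 6 leftward: 5 /i/ → [+round]; 4 /a/ → [+round]; 3 /i/ → [+round]; bound reached.
From /o/ at 7 leftward: 6 /u/ is itself a trigger — this domain ends here.
From /o/ at 12 leftward: 11 /e/ → [+round]; 10 /i/ → [+round]; 9 /e/ → [+round]; bound reached.
From /u/ at 14 leftward: 13 /i/ → [+round]; 12 /o/ is itself a trigger — this domain ends here.
Targets with no active source: positions 1 2 8 15 16 17 18 stay [-round].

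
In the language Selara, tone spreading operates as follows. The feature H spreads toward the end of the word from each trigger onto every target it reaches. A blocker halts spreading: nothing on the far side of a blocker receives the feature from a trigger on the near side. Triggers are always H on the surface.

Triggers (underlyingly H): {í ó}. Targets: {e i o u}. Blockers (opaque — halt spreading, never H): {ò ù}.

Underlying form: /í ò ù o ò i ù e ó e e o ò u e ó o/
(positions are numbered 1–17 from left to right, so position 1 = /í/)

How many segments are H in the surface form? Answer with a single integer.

From /í/ at 1 rightward: 2 /ò/ blocks.
From /ó/ at 9 rightward: 10 /e/ → H; 11 /e/ → H; 12 /o/ → H; 13 /ò/ blocks.
From /ó/ at 16 rightward: 17 /o/ → H; word edge.
Targets with no active source: positions 4 6 8 14 15 stay [-high tone].
H positions on the surface: 1 9 10 11 12 16 17.

7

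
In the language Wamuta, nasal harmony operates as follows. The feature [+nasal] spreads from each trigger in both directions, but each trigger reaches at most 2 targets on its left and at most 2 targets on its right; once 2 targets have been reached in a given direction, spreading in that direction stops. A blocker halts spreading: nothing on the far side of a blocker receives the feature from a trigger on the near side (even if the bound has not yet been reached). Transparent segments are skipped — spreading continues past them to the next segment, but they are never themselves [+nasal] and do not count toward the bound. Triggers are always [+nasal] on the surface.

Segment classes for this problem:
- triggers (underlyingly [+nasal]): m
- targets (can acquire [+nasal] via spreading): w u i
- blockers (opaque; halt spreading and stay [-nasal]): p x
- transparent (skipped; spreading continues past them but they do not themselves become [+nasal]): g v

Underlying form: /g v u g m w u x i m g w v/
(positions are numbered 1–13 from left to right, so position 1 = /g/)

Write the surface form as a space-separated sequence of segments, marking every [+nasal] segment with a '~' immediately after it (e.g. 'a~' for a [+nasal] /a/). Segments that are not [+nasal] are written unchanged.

From /m/ at 5 rightward: 6 /w/ → [+nasal]; 7 /u/ → [+nasal]; bound reached.
From /m/ at 5 leftward: 4 /g/ transparent; 3 /u/ → [+nasal]; 2 /v/ transparent; 1 /g/ transparent; word edge.
From /m/ at 10 rightward: 11 /g/ transparent; 12 /w/ → [+nasal]; 13 /v/ transparent; word edge.
From /m/ at 10 leftward: 9 /i/ → [+nasal]; 8 /x/ blocks.
[+nasal] positions on the surface: 3 5 6 7 9 10 12.

g v u~ g m~ w~ u~ x i~ m~ g w~ v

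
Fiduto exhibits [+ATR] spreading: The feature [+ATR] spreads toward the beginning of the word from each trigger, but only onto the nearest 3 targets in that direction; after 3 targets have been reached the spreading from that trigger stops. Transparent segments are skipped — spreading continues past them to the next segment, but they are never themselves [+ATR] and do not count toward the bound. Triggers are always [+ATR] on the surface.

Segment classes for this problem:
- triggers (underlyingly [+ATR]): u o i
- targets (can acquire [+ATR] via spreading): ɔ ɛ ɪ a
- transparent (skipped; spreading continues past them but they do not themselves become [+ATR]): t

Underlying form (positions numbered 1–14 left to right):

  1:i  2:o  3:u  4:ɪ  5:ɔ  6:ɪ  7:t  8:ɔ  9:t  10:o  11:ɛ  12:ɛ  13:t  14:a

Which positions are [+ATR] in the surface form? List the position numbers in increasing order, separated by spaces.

From /i/ at 1 leftward: word edge.
From /o/ at 2 leftward: 1 /i/ is itself a trigger — this domain ends here.
From /u/ at 3 leftward: 2 /o/ is itself a trigger — this domain ends here.
From /o/ at 10 leftward: 9 /t/ transparent; 8 /ɔ/ → [+ATR]; 7 /t/ transparent; 6 /ɪ/ → [+ATR]; 5 /ɔ/ → [+ATR]; bound reached.
Targets with no active source: positions 4 11 12 14 stay [-ATR].

1 2 3 5 6 8 10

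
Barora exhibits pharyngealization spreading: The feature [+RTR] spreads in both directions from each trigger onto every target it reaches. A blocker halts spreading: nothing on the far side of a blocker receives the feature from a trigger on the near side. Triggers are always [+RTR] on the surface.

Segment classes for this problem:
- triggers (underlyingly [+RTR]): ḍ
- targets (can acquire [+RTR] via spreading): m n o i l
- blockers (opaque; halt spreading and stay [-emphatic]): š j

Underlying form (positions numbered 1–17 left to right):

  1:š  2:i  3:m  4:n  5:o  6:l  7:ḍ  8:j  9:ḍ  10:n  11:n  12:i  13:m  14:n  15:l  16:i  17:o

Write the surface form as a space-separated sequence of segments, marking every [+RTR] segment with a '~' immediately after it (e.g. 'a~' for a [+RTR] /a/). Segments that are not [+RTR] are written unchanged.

š i~ m~ n~ o~ l~ ḍ~ j ḍ~ n~ n~ i~ m~ n~ l~ i~ o~

From /ḍ/ at 7 rightward: 8 /j/ blocks.
From /ḍ/ at 7 leftward: 6 /l/ → [+RTR]; 5 /o/ → [+RTR]; 4 /n/ → [+RTR]; 3 /m/ → [+RTR]; 2 /i/ → [+RTR]; 1 /š/ blocks.
From /ḍ/ at 9 rightward: 10 /n/ → [+RTR]; 11 /n/ → [+RTR]; 12 /i/ → [+RTR]; 13 /m/ → [+RTR]; 14 /n/ → [+RTR]; 15 /l/ → [+RTR]; 16 /i/ → [+RTR]; 17 /o/ → [+RTR]; word edge.
From /ḍ/ at 9 leftward: 8 /j/ blocks.
[+RTR] positions on the surface: 2 3 4 5 6 7 9 10 11 12 13 14 15 16 17.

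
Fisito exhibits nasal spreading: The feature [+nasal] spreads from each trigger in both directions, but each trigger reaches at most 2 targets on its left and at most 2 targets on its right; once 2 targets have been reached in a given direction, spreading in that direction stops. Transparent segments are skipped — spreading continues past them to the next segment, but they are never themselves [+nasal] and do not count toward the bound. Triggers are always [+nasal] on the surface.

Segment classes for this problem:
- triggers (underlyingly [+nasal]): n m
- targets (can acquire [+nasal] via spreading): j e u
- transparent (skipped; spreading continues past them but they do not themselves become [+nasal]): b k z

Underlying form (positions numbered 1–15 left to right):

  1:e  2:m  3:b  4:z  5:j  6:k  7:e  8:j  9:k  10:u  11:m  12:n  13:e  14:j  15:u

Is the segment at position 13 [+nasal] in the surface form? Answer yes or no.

From /m/ at 2 rightward: 3 /b/ transparent; 4 /z/ transparent; 5 /j/ → [+nasal]; 6 /k/ transparent; 7 /e/ → [+nasal]; bound reached.
From /m/ at 2 leftward: 1 /e/ → [+nasal]; word edge.
From /m/ at 11 rightward: 12 /n/ is itself a trigger — this domain ends here.
From /m/ at 11 leftward: 10 /u/ → [+nasal]; 9 /k/ transparent; 8 /j/ → [+nasal]; bound reached.
From /n/ at 12 rightward: 13 /e/ → [+nasal]; 14 /j/ → [+nasal]; bound reached.
From /n/ at 12 leftward: 11 /m/ is itself a trigger — this domain ends here.
Target with no active source: position 15 stays [-nasal].
[+nasal] positions on the surface: 1 2 5 7 8 10 11 12 13 14.

yes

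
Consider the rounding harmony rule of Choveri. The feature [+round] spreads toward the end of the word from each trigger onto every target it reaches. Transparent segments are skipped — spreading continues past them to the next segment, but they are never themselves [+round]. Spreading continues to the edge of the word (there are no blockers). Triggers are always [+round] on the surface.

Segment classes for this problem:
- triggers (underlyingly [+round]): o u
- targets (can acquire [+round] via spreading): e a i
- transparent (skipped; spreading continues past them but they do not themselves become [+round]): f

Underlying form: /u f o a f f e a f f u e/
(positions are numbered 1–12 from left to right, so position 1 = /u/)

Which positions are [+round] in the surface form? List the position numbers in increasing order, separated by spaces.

From /u/ at 1 rightward: 2 /f/ transparent; 3 /o/ is itself a trigger — this domain ends here.
From /o/ at 3 rightward: 4 /a/ → [+round]; 5 /f/ transparent; 6 /f/ transparent; 7 /e/ → [+round]; 8 /a/ → [+round]; 9 /f/ transparent; 10 /f/ transparent; 11 /u/ is itself a trigger — this domain ends here.
From /u/ at 11 rightward: 12 /e/ → [+round]; word edge.

1 3 4 7 8 11 12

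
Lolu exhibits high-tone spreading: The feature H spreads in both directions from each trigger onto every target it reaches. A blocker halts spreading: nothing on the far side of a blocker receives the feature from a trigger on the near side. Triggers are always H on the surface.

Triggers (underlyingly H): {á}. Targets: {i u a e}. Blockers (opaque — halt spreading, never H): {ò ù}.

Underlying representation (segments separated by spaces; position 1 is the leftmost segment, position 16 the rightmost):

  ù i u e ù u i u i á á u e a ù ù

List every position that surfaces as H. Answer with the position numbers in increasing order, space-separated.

6 7 8 9 10 11 12 13 14

From /á/ at 10 rightward: 11 /á/ is itself a trigger — this domain ends here.
From /á/ at 10 leftward: 9 /i/ → H; 8 /u/ → H; 7 /i/ → H; 6 /u/ → H; 5 /ù/ blocks.
From /á/ at 11 rightward: 12 /u/ → H; 13 /e/ → H; 14 /a/ → H; 15 /ù/ blocks.
From /á/ at 11 leftward: 10 /á/ is itself a trigger — this domain ends here.
Targets with no active source: positions 2 3 4 stay [-high tone].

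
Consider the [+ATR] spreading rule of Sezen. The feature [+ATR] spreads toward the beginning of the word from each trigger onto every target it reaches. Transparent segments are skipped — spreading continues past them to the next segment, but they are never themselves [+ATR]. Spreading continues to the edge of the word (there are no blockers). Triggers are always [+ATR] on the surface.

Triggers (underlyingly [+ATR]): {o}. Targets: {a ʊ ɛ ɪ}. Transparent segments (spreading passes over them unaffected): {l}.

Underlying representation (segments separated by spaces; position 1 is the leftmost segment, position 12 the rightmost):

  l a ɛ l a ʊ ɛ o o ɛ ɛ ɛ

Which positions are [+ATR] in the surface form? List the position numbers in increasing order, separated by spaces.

2 3 5 6 7 8 9

From /o/ at 8 leftward: 7 /ɛ/ → [+ATR]; 6 /ʊ/ → [+ATR]; 5 /a/ → [+ATR]; 4 /l/ transparent; 3 /ɛ/ → [+ATR]; 2 /a/ → [+ATR]; 1 /l/ transparent; word edge.
From /o/ at 9 leftward: 8 /o/ is itself a trigger — this domain ends here.
Targets with no active source: positions 10 11 12 stay [-ATR].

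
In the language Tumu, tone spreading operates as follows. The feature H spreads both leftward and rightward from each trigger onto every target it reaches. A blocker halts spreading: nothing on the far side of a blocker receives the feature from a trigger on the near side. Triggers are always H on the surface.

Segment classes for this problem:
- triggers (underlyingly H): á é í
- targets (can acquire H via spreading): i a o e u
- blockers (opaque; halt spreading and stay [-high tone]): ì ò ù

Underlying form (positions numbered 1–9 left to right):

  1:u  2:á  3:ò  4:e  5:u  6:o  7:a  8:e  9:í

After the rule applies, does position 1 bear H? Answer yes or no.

From /á/ at 2 rightward: 3 /ò/ blocks.
From /á/ at 2 leftward: 1 /u/ → H; word edge.
From /í/ at 9 rightward: word edge.
From /í/ at 9 leftward: 8 /e/ → H; 7 /a/ → H; 6 /o/ → H; 5 /u/ → H; 4 /e/ → H; 3 /ò/ blocks.
H positions on the surface: 1 2 4 5 6 7 8 9.

yes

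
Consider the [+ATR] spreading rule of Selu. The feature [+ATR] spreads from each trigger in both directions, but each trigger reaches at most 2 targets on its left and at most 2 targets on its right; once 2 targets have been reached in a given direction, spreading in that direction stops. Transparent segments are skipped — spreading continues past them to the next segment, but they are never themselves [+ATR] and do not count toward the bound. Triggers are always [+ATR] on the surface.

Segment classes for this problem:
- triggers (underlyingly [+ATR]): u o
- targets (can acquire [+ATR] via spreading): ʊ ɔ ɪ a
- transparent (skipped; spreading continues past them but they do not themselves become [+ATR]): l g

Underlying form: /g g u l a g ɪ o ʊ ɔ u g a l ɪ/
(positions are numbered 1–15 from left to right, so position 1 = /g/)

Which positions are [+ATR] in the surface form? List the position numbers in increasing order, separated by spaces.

3 5 7 8 9 10 11 13 15

From /u/ at 3 rightward: 4 /l/ transparent; 5 /a/ → [+ATR]; 6 /g/ transparent; 7 /ɪ/ → [+ATR]; bound reached.
From /u/ at 3 leftward: 2 /g/ transparent; 1 /g/ transparent; word edge.
From /o/ at 8 rightward: 9 /ʊ/ → [+ATR]; 10 /ɔ/ → [+ATR]; bound reached.
From /o/ at 8 leftward: 7 /ɪ/ → [+ATR]; 6 /g/ transparent; 5 /a/ → [+ATR]; bound reached.
From /u/ at 11 rightward: 12 /g/ transparent; 13 /a/ → [+ATR]; 14 /l/ transparent; 15 /ɪ/ → [+ATR]; bound reached.
From /u/ at 11 leftward: 10 /ɔ/ → [+ATR]; 9 /ʊ/ → [+ATR]; bound reached.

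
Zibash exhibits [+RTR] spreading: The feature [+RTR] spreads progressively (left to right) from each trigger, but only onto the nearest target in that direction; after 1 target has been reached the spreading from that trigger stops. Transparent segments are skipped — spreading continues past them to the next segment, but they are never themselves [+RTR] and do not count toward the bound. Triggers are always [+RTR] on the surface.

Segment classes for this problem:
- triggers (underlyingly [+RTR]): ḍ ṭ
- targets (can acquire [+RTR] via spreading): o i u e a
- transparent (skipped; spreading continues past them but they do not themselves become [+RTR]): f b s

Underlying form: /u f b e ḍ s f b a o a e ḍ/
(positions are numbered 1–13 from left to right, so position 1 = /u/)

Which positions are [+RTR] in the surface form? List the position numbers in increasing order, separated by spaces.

From /ḍ/ at 5 rightward: 6 /s/ transparent; 7 /f/ transparent; 8 /b/ transparent; 9 /a/ → [+RTR]; bound reached.
From /ḍ/ at 13 rightward: word edge.
Targets with no active source: positions 1 4 10 11 12 stay [-emphatic].

5 9 13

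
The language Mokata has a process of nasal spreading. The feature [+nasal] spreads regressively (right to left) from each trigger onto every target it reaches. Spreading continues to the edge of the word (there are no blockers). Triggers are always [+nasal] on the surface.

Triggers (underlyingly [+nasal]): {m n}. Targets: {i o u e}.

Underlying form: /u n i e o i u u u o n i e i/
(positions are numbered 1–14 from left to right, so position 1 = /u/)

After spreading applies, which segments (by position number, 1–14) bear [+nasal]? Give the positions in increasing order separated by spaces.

From /n/ at 2 leftward: 1 /u/ → [+nasal]; word edge.
From /n/ at 11 leftward: 10 /o/ → [+nasal]; 9 /u/ → [+nasal]; 8 /u/ → [+nasal]; 7 /u/ → [+nasal]; 6 /i/ → [+nasal]; 5 /o/ → [+nasal]; 4 /e/ → [+nasal]; 3 /i/ → [+nasal]; 2 /n/ is itself a trigger — this domain ends here.
Targets with no active source: positions 12 13 14 stay [-nasal].

1 2 3 4 5 6 7 8 9 10 11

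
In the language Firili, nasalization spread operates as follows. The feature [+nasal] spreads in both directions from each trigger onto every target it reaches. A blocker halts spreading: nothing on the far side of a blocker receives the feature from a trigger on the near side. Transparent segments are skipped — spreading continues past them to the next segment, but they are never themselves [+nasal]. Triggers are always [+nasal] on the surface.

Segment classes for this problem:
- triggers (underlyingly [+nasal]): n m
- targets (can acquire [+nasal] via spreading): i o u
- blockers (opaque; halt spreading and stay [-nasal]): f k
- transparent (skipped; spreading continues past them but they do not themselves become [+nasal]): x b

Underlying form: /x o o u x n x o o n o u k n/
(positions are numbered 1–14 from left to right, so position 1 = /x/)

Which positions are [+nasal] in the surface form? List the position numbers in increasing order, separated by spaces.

2 3 4 6 8 9 10 11 12 14

From /n/ at 6 rightward: 7 /x/ transparent; 8 /o/ → [+nasal]; 9 /o/ → [+nasal]; 10 /n/ is itself a trigger — this domain ends here.
From /n/ at 6 leftward: 5 /x/ transparent; 4 /u/ → [+nasal]; 3 /o/ → [+nasal]; 2 /o/ → [+nasal]; 1 /x/ transparent; word edge.
From /n/ at 10 rightward: 11 /o/ → [+nasal]; 12 /u/ → [+nasal]; 13 /k/ blocks.
From /n/ at 10 leftward: 9 /o/ → [+nasal]; 8 /o/ → [+nasal]; 7 /x/ transparent; 6 /n/ is itself a trigger — this domain ends here.
From /n/ at 14 rightward: word edge.
From /n/ at 14 leftward: 13 /k/ blocks.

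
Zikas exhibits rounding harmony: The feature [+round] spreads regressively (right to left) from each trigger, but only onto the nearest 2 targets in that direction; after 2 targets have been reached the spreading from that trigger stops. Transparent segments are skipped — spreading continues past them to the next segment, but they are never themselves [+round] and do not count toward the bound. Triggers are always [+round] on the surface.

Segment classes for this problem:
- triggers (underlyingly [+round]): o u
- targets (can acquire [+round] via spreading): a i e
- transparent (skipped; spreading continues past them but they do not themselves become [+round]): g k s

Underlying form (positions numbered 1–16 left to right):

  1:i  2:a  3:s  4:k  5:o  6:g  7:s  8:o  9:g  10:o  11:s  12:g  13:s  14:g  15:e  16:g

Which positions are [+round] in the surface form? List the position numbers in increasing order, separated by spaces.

1 2 5 8 10

From /o/ at 5 leftward: 4 /k/ transparent; 3 /s/ transparent; 2 /a/ → [+round]; 1 /i/ → [+round]; bound reached.
From /o/ at 8 leftward: 7 /s/ transparent; 6 /g/ transparent; 5 /o/ is itself a trigger — this domain ends here.
From /o/ at 10 leftward: 9 /g/ transparent; 8 /o/ is itself a trigger — this domain ends here.
Target with no active source: position 15 stays [-round].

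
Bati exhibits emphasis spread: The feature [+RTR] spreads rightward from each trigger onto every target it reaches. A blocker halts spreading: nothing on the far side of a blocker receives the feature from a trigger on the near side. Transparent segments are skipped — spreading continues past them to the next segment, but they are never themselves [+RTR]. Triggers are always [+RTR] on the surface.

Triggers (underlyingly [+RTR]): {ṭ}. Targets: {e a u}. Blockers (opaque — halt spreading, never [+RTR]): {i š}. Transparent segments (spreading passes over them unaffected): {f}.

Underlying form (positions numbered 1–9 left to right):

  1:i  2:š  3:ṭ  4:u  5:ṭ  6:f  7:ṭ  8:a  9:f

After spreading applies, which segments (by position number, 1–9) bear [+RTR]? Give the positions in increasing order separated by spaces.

From /ṭ/ at 3 rightward: 4 /u/ → [+RTR]; 5 /ṭ/ is itself a trigger — this domain ends here.
From /ṭ/ at 5 rightward: 6 /f/ transparent; 7 /ṭ/ is itself a trigger — this domain ends here.
From /ṭ/ at 7 rightward: 8 /a/ → [+RTR]; 9 /f/ transparent; word edge.

3 4 5 7 8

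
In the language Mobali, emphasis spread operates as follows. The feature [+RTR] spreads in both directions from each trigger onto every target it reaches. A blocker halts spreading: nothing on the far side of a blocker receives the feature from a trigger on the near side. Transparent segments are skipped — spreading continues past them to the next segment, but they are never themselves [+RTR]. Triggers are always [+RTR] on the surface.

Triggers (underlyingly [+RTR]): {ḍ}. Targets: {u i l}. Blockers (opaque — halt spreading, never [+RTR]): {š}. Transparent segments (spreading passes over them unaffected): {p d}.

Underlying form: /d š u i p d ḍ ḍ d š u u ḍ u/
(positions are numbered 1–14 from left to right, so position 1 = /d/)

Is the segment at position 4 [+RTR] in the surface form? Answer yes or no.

From /ḍ/ at 7 rightward: 8 /ḍ/ is itself a trigger — this domain ends here.
From /ḍ/ at 7 leftward: 6 /d/ transparent; 5 /p/ transparent; 4 /i/ → [+RTR]; 3 /u/ → [+RTR]; 2 /š/ blocks.
From /ḍ/ at 8 rightward: 9 /d/ transparent; 10 /š/ blocks.
From /ḍ/ at 8 leftward: 7 /ḍ/ is itself a trigger — this domain ends here.
From /ḍ/ at 13 rightward: 14 /u/ → [+RTR]; word edge.
From /ḍ/ at 13 leftward: 12 /u/ → [+RTR]; 11 /u/ → [+RTR]; 10 /š/ blocks.
[+RTR] positions on the surface: 3 4 7 8 11 12 13 14.

yes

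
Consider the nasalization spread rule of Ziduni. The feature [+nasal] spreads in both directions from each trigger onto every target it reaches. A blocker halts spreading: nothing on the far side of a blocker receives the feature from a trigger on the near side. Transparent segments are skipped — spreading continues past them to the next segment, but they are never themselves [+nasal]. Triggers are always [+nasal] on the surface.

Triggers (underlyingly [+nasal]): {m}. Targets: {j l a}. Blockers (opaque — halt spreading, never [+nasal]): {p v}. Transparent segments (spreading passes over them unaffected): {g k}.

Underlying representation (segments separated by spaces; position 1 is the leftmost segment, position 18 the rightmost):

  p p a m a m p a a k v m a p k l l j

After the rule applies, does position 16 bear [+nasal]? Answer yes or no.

no

From /m/ at 4 rightward: 5 /a/ → [+nasal]; 6 /m/ is itself a trigger — this domain ends here.
From /m/ at 4 leftward: 3 /a/ → [+nasal]; 2 /p/ blocks.
From /m/ at 6 rightward: 7 /p/ blocks.
From /m/ at 6 leftward: 5 /a/ → [+nasal]; 4 /m/ is itself a trigger — this domain ends here.
From /m/ at 12 rightward: 13 /a/ → [+nasal]; 14 /p/ blocks.
From /m/ at 12 leftward: 11 /v/ blocks.
Targets with no active source: positions 8 9 16 17 18 stay [-nasal].
[+nasal] positions on the surface: 3 4 5 6 12 13.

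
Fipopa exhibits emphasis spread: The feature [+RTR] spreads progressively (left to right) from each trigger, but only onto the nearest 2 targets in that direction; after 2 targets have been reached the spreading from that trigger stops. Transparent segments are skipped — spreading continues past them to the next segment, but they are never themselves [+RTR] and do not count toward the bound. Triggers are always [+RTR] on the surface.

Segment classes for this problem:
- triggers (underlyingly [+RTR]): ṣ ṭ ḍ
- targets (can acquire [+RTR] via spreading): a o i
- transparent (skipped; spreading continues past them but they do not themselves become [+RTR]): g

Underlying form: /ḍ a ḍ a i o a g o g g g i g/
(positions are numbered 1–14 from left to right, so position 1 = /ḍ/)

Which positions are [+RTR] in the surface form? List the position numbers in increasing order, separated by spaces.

1 2 3 4 5

From /ḍ/ at 1 rightward: 2 /a/ → [+RTR]; 3 /ḍ/ is itself a trigger — this domain ends here.
From /ḍ/ at 3 rightward: 4 /a/ → [+RTR]; 5 /i/ → [+RTR]; bound reached.
Targets with no active source: positions 6 7 9 13 stay [-emphatic].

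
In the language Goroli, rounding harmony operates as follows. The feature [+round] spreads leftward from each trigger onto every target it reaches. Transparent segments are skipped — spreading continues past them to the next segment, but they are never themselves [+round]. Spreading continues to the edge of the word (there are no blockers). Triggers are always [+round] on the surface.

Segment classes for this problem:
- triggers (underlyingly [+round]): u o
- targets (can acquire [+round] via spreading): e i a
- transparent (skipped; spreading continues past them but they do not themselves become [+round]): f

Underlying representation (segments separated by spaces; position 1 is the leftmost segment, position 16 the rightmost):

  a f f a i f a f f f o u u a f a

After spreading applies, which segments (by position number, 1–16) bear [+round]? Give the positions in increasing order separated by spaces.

1 4 5 7 11 12 13

From /o/ at 11 leftward: 10 /f/ transparent; 9 /f/ transparent; 8 /f/ transparent; 7 /a/ → [+round]; 6 /f/ transparent; 5 /i/ → [+round]; 4 /a/ → [+round]; 3 /f/ transparent; 2 /f/ transparent; 1 /a/ → [+round]; word edge.
From /u/ at 12 leftward: 11 /o/ is itself a trigger — this domain ends here.
From /u/ at 13 leftward: 12 /u/ is itself a trigger — this domain ends here.
Targets with no active source: positions 14 16 stay [-round].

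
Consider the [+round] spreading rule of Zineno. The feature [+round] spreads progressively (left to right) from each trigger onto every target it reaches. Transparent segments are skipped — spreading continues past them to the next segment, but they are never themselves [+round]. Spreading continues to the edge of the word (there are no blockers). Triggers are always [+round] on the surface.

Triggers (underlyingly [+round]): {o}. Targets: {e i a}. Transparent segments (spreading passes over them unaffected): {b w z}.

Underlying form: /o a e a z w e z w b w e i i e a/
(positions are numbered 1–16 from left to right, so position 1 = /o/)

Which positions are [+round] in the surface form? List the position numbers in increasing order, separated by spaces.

From /o/ at 1 rightward: 2 /a/ → [+round]; 3 /e/ → [+round]; 4 /a/ → [+round]; 5 /z/ transparent; 6 /w/ transparent; 7 /e/ → [+round]; 8 /z/ transparent; 9 /w/ transparent; 10 /b/ transparent; 11 /w/ transparent; 12 /e/ → [+round]; 13 /i/ → [+round]; 14 /i/ → [+round]; 15 /e/ → [+round]; 16 /a/ → [+round]; word edge.

1 2 3 4 7 12 13 14 15 16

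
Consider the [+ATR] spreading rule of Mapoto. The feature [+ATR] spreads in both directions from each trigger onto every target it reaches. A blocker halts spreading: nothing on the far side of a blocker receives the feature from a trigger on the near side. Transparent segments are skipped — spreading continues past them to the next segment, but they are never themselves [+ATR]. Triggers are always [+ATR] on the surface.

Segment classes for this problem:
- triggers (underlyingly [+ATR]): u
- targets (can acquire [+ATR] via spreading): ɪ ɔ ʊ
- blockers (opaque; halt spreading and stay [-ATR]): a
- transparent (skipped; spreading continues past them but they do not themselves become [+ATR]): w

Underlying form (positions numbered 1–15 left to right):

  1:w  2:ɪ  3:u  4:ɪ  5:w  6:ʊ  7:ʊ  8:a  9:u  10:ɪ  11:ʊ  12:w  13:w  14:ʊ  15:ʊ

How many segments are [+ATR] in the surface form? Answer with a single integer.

10

From /u/ at 3 rightward: 4 /ɪ/ → [+ATR]; 5 /w/ transparent; 6 /ʊ/ → [+ATR]; 7 /ʊ/ → [+ATR]; 8 /a/ blocks.
From /u/ at 3 leftward: 2 /ɪ/ → [+ATR]; 1 /w/ transparent; word edge.
From /u/ at 9 rightward: 10 /ɪ/ → [+ATR]; 11 /ʊ/ → [+ATR]; 12 /w/ transparent; 13 /w/ transparent; 14 /ʊ/ → [+ATR]; 15 /ʊ/ → [+ATR]; word edge.
From /u/ at 9 leftward: 8 /a/ blocks.
[+ATR] positions on the surface: 2 3 4 6 7 9 10 11 14 15.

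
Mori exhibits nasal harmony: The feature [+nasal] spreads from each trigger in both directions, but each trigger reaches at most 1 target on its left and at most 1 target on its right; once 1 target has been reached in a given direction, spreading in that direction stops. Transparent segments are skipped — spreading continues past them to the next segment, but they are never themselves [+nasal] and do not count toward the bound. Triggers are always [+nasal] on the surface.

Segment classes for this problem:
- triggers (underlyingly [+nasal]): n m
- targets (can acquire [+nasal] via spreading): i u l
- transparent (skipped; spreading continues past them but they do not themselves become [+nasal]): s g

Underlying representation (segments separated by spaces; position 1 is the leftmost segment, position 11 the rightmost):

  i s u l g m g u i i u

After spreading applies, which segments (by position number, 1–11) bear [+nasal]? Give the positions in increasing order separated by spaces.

4 6 8

From /m/ at 6 rightward: 7 /g/ transparent; 8 /u/ → [+nasal]; bound reached.
From /m/ at 6 leftward: 5 /g/ transparent; 4 /l/ → [+nasal]; bound reached.
Targets with no active source: positions 1 3 9 10 11 stay [-nasal].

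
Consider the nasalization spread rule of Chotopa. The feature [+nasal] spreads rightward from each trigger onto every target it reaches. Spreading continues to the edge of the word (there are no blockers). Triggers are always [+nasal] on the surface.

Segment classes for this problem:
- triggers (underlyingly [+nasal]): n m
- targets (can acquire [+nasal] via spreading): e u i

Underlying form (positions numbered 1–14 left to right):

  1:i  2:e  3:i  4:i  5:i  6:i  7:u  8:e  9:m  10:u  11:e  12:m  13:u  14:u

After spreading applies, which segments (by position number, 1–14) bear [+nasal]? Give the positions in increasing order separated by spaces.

From /m/ at 9 rightward: 10 /u/ → [+nasal]; 11 /e/ → [+nasal]; 12 /m/ is itself a trigger — this domain ends here.
From /m/ at 12 rightward: 13 /u/ → [+nasal]; 14 /u/ → [+nasal]; word edge.
Targets with no active source: positions 1 2 3 4 5 6 7 8 stay [-nasal].

9 10 11 12 13 14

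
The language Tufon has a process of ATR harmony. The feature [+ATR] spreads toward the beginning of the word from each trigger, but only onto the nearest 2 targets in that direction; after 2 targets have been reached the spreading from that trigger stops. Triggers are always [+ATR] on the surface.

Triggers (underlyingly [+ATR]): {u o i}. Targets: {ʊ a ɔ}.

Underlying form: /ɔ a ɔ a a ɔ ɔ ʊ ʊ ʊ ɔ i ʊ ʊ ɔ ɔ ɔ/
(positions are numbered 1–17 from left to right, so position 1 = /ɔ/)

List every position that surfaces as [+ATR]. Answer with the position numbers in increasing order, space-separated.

10 11 12

From /i/ at 12 leftward: 11 /ɔ/ → [+ATR]; 10 /ʊ/ → [+ATR]; bound reached.
Targets with no active source: positions 1 2 3 4 5 6 7 8 9 13 14 15 16 17 stay [-ATR].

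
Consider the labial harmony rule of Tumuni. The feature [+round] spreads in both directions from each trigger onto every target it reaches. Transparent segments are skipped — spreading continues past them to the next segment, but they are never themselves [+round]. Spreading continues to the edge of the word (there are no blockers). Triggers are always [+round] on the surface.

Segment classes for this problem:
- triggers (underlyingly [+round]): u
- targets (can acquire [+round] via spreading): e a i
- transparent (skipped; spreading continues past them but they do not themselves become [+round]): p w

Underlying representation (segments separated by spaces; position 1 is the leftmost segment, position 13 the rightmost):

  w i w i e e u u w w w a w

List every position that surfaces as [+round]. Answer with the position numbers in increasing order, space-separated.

From /u/ at 7 rightward: 8 /u/ is itself a trigger — this domain ends here.
From /u/ at 7 leftward: 6 /e/ → [+round]; 5 /e/ → [+round]; 4 /i/ → [+round]; 3 /w/ transparent; 2 /i/ → [+round]; 1 /w/ transparent; word edge.
From /u/ at 8 rightward: 9 /w/ transparent; 10 /w/ transparent; 11 /w/ transparent; 12 /a/ → [+round]; 13 /w/ transparent; word edge.
From /u/ at 8 leftward: 7 /u/ is itself a trigger — this domain ends here.

2 4 5 6 7 8 12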